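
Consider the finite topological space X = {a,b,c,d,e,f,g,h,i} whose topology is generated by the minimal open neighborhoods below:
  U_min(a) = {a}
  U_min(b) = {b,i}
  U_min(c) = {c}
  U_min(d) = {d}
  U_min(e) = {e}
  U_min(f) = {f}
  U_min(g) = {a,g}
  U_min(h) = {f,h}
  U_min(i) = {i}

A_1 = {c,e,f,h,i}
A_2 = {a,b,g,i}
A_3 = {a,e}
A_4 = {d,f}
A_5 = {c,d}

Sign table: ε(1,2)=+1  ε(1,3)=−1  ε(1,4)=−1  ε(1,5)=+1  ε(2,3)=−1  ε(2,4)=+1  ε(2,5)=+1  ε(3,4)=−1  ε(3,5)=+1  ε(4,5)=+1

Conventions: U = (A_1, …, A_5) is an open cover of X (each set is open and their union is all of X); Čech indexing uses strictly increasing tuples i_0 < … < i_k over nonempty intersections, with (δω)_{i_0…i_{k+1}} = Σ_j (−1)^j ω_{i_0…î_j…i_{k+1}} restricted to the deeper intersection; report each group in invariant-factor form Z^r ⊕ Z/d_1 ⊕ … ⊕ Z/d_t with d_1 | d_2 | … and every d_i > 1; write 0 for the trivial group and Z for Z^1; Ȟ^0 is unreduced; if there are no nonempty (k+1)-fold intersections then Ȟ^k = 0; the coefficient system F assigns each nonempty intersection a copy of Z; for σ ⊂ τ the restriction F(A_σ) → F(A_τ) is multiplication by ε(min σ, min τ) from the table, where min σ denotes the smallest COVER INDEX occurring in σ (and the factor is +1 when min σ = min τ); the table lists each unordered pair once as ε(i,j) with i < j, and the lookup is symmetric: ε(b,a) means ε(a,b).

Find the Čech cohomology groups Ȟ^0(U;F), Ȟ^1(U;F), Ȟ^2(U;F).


Ȟ^0 ≅ 0, Ȟ^1 ≅ Z ⊕ Z/2, Ȟ^2 ≅ 0

intersection data:
  A12={i} A13={e} A14={f} A15={c} A23={a} A45={d}
C dims 5,6; δ0: rk 5, SNF 1^4·2
Ȟ^0 = (5 − 5) − 0 = 0, so Ȟ^0 ≅ 0
Ȟ^1 = (6 − 0) − 5 = 1 plus torsion [2], so Ȟ^1 ≅ Z ⊕ Z/2
Ȟ^2 = (0 − 0) − 0 = 0, so Ȟ^2 ≅ 0


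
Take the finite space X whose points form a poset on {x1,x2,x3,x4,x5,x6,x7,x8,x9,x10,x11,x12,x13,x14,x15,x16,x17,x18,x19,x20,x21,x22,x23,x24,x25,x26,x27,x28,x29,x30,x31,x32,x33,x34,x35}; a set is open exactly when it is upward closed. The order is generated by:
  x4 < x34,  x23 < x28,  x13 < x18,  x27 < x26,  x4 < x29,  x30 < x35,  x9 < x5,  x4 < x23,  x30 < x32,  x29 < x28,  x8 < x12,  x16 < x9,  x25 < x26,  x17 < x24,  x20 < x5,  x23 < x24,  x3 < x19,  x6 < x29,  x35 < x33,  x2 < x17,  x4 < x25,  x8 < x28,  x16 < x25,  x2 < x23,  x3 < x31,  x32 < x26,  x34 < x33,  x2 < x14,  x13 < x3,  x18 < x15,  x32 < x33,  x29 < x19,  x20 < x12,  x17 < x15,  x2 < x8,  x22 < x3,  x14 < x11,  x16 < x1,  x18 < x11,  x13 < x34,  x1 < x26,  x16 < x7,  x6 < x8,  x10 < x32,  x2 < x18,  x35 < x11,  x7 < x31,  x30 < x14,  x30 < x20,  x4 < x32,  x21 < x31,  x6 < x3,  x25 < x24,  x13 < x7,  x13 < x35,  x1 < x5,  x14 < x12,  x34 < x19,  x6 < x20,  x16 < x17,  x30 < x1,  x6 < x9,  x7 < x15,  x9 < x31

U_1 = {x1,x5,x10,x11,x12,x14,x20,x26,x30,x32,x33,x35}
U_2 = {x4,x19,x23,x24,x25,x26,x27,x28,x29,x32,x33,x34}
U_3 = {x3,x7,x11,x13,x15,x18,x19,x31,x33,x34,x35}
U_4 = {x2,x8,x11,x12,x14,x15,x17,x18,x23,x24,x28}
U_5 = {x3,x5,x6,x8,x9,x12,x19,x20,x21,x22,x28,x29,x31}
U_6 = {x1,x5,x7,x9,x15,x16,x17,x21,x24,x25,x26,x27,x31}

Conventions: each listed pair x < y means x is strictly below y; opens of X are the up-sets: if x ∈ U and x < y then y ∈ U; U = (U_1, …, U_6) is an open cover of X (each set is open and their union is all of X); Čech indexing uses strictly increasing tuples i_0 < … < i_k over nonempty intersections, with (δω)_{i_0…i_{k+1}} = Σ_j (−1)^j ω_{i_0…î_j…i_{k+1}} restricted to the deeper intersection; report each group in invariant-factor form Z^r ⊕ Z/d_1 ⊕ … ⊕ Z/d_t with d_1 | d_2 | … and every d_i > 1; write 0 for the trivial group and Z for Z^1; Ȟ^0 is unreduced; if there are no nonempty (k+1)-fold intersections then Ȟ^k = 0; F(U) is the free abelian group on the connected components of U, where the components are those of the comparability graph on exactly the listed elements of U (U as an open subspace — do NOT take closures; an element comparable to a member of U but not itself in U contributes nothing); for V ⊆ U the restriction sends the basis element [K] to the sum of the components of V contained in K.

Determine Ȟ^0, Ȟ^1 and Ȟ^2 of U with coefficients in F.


Ȟ^0 = Z; Ȟ^1 = 0; Ȟ^2 = Z/2

nonempty intersections:
  U12={x26,x32,x33} U13={x11,x33,x35} U14={x11,x12,x14} U15={x5,x12,x20} U16={x1,x5,x26} U23={x19,x33,x34} U24={x23,x24,x28} U25={x19,x28,x29} U26={x24,x25,x26,x27} U34={x11,x15,x18} U35={x3,x19,x31} U36={x7,x15,x31} U45={x8,x12,x28} U46={x15,x17,x24} U56={x5,x9,x21,x31}
  U123={x33} U126={x26} U134={x11} U145={x12} U156={x5} U235={x19} U245={x28} U246={x24} U346={x15} U356={x31}
components per intersection:
  U1: {x1,x5,x10,x11,x12,x14,x20,x26,x30,x32,x33,x35}
  U2: {x4,x19,x23,x24,x25,x26,x27,x28,x29,x32,x33,x34}
  U3: {x3,x7,x11,x13,x15,x18,x19,x31,x33,x34,x35}
  U4: {x2,x8,x11,x12,x14,x15,x17,x18,x23,x24,x28}
  U5: {x3,x5,x6,x8,x9,x12,x19,x20,x21,x22,x28,x29,x31}
  U6: {x1,x5,x7,x9,x15,x16,x17,x21,x24,x25,x26,x27,x31}
  U12: {x26,x32,x33}
  U13: {x11,x33,x35}
  U14: {x11,x12,x14}
  U15: {x5,x12,x20}
  U16: {x1,x5,x26}
  U23: {x19,x33,x34}
  U24: {x23,x24,x28}
  U25: {x19,x28,x29}
  U26: {x24,x25,x26,x27}
  U34: {x11,x15,x18}
  U35: {x3,x19,x31}
  U36: {x7,x15,x31}
  U45: {x8,x12,x28}
  U46: {x15,x17,x24}
  U56: {x5,x9,x21,x31}
  U123: {x33}
  U126: {x26}
  U134: {x11}
  U145: {x12}
  U156: {x5}
  U235: {x19}
  U245: {x28}
  U246: {x24}
  U346: {x15}
  U356: {x31}
C dims 6,15,10; δ0: rk 5, SNF 1^5; δ1: rk 10, SNF 1^9·2
Ȟ^0: (6−5)−0=1 ⇒ Z
Ȟ^1: (15−10)−5=0 ⇒ 0
Ȟ^2: (10−0)−10=0 plus torsion [2] ⇒ Z/2


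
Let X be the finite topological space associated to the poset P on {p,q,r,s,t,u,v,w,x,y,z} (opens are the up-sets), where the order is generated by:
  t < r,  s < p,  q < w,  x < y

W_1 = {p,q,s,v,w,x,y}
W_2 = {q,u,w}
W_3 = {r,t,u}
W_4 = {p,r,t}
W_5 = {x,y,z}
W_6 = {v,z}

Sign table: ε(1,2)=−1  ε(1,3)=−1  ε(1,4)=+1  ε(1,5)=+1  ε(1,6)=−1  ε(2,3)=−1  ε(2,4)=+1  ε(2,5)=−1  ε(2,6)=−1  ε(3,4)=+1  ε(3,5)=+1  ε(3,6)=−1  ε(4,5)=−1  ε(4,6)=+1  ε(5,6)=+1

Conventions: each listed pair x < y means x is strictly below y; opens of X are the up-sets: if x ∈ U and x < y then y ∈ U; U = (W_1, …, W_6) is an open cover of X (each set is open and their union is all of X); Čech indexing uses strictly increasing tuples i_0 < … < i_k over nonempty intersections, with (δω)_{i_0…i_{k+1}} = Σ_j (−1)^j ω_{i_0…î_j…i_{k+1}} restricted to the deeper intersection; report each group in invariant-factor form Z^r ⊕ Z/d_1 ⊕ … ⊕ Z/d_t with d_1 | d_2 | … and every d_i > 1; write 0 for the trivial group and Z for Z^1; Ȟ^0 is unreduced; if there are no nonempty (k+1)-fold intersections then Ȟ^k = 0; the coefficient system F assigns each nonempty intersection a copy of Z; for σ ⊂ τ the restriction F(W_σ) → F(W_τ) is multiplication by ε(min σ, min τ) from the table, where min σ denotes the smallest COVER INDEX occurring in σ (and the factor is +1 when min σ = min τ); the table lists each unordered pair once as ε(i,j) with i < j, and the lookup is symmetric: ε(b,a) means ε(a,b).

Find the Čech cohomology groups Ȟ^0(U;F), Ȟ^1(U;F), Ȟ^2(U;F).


Ȟ^0(U;F) ≅ 0, Ȟ^1(U;F) ≅ Z ⊕ Z/2, Ȟ^2(U;F) ≅ 0

nerve of the cover:
  W12={q,w} W14={p} W15={x,y} W16={v} W23={u} W34={r,t} W56={z}
C dims 6,7; δ0: rk 6, SNF 1^5·2
Ȟ^0 = (6 − 6) − 0 = 0, so Ȟ^0 ≅ 0
Ȟ^1 = (7 − 0) − 6 = 1 plus torsion [2], so Ȟ^1 ≅ Z ⊕ Z/2
Ȟ^2 = (0 − 0) − 0 = 0, so Ȟ^2 ≅ 0


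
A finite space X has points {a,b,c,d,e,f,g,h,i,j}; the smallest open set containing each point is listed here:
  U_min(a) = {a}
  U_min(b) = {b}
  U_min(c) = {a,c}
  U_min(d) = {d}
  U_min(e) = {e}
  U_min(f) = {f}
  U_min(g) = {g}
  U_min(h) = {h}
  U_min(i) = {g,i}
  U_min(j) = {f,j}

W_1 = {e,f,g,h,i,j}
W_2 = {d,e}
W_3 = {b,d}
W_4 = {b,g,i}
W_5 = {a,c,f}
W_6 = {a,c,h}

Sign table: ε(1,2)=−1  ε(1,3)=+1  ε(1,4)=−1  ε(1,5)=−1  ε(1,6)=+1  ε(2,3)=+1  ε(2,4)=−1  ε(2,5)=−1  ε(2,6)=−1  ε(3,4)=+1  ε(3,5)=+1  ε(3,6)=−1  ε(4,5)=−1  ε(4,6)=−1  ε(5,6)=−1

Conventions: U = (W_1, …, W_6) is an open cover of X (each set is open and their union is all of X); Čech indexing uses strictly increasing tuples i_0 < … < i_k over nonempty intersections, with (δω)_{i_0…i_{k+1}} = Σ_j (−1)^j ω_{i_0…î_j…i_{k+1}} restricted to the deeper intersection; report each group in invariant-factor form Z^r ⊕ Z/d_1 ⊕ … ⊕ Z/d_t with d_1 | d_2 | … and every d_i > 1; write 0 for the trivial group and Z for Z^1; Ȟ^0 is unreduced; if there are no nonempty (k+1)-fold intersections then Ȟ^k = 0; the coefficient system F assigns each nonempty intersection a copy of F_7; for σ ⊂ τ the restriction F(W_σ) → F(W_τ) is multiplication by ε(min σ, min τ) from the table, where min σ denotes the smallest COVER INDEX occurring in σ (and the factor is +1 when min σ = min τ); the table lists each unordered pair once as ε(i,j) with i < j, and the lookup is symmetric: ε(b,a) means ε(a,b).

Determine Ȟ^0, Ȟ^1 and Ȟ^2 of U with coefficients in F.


nonempty overlaps:
  W12={e} W14={g,i} W15={f} W16={h} W23={d} W34={b} W56={a,c}
C dims 6,7; δ0: rk_F7 5
degree 0: 6−5−0 = 1 → Ȟ^0 ≅ Z/7
degree 1: 7−0−5 = 2 → Ȟ^1 ≅ Z/7 ⊕ Z/7
degree 2: 0−0−0 = 0 → Ȟ^2 ≅ 0

Ȟ^0 = Z/7, Ȟ^1 = Z/7 ⊕ Z/7, Ȟ^2 = 0


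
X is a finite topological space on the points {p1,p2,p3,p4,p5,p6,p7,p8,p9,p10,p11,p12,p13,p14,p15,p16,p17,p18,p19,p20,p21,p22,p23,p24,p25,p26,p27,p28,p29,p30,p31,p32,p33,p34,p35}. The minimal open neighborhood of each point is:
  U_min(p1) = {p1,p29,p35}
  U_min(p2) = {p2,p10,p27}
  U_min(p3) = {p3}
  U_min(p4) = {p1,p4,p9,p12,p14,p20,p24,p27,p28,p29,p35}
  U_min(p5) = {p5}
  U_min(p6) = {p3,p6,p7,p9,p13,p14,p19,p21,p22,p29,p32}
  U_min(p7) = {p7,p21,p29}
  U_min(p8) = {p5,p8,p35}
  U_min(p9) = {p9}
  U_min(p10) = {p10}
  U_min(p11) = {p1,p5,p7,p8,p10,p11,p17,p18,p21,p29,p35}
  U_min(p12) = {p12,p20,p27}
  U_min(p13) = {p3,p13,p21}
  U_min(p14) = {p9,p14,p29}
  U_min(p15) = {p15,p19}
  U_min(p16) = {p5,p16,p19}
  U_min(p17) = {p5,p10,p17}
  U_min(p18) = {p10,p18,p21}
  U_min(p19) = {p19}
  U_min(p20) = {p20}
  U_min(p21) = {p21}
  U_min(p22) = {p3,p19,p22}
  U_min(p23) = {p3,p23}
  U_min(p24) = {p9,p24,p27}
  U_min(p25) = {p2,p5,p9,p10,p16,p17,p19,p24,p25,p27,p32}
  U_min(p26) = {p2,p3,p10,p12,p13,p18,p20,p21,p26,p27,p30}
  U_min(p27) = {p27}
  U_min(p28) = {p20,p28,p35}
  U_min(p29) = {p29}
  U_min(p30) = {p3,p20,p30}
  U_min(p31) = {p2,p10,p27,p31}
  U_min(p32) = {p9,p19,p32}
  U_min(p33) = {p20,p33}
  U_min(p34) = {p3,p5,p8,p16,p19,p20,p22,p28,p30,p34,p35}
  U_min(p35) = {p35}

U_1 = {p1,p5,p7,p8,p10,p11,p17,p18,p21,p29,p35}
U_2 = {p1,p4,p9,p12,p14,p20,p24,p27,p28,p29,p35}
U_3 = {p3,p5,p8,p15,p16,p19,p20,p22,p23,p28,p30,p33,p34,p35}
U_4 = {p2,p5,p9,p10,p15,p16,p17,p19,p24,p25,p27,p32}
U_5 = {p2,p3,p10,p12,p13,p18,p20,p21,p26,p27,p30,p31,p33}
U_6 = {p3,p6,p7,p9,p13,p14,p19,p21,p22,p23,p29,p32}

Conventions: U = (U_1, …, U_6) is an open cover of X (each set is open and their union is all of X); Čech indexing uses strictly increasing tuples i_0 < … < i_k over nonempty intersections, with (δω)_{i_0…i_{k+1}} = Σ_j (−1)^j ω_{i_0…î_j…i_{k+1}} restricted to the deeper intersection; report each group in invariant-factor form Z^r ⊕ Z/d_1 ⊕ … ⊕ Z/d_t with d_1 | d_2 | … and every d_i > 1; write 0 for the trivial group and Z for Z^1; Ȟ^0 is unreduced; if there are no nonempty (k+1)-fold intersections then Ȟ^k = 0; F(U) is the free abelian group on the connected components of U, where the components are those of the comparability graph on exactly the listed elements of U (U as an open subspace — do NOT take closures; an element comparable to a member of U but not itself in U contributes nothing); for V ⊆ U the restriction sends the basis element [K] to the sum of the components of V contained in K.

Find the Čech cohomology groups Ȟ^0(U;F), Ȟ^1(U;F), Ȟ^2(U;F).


intersection data:
  U12={p1,p29,p35} U13={p5,p8,p35} U14={p5,p10,p17} U15={p10,p18,p21} U16={p7,p21,p29} U23={p20,p28,p35} U24={p9,p24,p27} U25={p12,p20,p27} U26={p9,p14,p29} U34={p5,p15,p16,p19} U35={p3,p20,p30,p33} U36={p3,p19,p22,p23} U45={p2,p10,p27} U46={p9,p19,p32} U56={p3,p13,p21}
  U123={p35} U126={p29} U134={p5} U145={p10} U156={p21} U235={p20} U245={p27} U246={p9} U346={p19} U356={p3}
components per intersection:
  U1: {p1,p5,p7,p8,p10,p11,p17,p18,p21,p29,p35}
  U2: {p1,p4,p9,p12,p14,p20,p24,p27,p28,p29,p35}
  U3: {p3,p5,p8,p15,p16,p19,p20,p22,p23,p28,p30,p33,p34,p35}
  U4: {p2,p5,p9,p10,p15,p16,p17,p19,p24,p25,p27,p32}
  U5: {p2,p3,p10,p12,p13,p18,p20,p21,p26,p27,p30,p31,p33}
  U6: {p3,p6,p7,p9,p13,p14,p19,p21,p22,p23,p29,p32}
  U12: {p1,p29,p35}
  U13: {p5,p8,p35}
  U14: {p5,p10,p17}
  U15: {p10,p18,p21}
  U16: {p7,p21,p29}
  U23: {p20,p28,p35}
  U24: {p9,p24,p27}
  U25: {p12,p20,p27}
  U26: {p9,p14,p29}
  U34: {p5,p15,p16,p19}
  U35: {p3,p20,p30,p33}
  U36: {p3,p19,p22,p23}
  U45: {p2,p10,p27}
  U46: {p9,p19,p32}
  U56: {p3,p13,p21}
  U123: {p35}
  U126: {p29}
  U134: {p5}
  U145: {p10}
  U156: {p21}
  U235: {p20}
  U245: {p27}
  U246: {p9}
  U346: {p19}
  U356: {p3}
C dims 6,15,10; δ0: rk 5, SNF 1^5; δ1: rk 10, SNF 1^9·2
Ȟ^0 = (6 − 5) − 0 = 1, so Ȟ^0 ≅ Z
Ȟ^1 = (15 − 10) − 5 = 0, so Ȟ^1 ≅ 0
Ȟ^2 = (10 − 0) − 10 = 0 plus torsion [2], so Ȟ^2 ≅ Z/2

Ȟ^0(U;F) ≅ Z; Ȟ^1(U;F) ≅ 0; Ȟ^2(U;F) ≅ Z/2


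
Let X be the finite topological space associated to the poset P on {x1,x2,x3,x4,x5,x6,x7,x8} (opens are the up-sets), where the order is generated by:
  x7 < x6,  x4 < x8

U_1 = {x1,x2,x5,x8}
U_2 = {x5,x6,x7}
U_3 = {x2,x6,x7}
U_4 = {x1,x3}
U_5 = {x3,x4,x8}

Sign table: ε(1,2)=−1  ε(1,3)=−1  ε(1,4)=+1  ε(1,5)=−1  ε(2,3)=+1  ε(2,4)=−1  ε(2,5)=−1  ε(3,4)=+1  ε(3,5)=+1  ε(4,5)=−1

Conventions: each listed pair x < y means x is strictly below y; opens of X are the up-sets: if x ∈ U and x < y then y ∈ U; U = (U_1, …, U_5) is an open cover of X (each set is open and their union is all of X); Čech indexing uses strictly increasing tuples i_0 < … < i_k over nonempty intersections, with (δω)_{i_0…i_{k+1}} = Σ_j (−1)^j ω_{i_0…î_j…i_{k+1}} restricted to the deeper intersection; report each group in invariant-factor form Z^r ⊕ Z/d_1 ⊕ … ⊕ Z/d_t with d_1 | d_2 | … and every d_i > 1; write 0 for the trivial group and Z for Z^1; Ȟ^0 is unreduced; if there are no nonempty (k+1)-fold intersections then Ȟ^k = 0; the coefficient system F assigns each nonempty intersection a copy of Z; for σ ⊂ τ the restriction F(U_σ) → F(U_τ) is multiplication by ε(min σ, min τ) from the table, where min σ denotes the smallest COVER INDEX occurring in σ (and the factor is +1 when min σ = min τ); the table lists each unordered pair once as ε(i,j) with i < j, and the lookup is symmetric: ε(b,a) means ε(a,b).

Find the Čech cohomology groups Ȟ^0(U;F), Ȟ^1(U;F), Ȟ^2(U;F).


cover nerve:
  U12={x5} U13={x2} U14={x1} U15={x8} U23={x6,x7} U45={x3}
C dims 5,6; δ0: rk 4, SNF 1^4
Ȟ^0: (5−4)−0=1 ⇒ Z
Ȟ^1: (6−0)−4=2 ⇒ Z^2
Ȟ^2: (0−0)−0=0 ⇒ 0

Ȟ^0 = Z, Ȟ^1 = Z^2 and Ȟ^2 = 0


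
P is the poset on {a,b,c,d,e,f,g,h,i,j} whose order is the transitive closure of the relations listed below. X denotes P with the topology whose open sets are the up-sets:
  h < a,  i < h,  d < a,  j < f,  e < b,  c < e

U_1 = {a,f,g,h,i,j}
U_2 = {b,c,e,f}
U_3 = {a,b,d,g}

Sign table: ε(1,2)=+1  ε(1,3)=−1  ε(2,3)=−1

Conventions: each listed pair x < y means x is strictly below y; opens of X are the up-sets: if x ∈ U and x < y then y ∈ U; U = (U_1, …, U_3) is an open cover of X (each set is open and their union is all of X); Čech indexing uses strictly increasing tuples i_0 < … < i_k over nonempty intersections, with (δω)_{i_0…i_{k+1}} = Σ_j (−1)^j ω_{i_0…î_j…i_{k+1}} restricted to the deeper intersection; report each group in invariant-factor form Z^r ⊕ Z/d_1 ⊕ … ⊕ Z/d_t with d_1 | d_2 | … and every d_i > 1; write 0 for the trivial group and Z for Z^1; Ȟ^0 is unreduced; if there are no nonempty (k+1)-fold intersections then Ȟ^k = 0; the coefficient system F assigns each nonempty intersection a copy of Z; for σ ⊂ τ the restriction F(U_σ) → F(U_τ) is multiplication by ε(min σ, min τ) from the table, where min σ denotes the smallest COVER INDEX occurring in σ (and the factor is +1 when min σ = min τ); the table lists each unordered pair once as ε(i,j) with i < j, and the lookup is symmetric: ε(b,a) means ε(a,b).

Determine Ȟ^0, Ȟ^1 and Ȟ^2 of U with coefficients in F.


intersection data:
  U12={f} U13={a,g} U23={b}
C dims 3,3; δ0: rk 2, SNF 1^2
Ȟ^0 = (3 − 2) − 0 = 1, so Ȟ^0 ≅ Z
Ȟ^1 = (3 − 0) − 2 = 1, so Ȟ^1 ≅ Z
Ȟ^2 = (0 − 0) − 0 = 0, so Ȟ^2 ≅ 0

Ȟ^0 = Z,  Ȟ^1 = Z,  Ȟ^2 = 0


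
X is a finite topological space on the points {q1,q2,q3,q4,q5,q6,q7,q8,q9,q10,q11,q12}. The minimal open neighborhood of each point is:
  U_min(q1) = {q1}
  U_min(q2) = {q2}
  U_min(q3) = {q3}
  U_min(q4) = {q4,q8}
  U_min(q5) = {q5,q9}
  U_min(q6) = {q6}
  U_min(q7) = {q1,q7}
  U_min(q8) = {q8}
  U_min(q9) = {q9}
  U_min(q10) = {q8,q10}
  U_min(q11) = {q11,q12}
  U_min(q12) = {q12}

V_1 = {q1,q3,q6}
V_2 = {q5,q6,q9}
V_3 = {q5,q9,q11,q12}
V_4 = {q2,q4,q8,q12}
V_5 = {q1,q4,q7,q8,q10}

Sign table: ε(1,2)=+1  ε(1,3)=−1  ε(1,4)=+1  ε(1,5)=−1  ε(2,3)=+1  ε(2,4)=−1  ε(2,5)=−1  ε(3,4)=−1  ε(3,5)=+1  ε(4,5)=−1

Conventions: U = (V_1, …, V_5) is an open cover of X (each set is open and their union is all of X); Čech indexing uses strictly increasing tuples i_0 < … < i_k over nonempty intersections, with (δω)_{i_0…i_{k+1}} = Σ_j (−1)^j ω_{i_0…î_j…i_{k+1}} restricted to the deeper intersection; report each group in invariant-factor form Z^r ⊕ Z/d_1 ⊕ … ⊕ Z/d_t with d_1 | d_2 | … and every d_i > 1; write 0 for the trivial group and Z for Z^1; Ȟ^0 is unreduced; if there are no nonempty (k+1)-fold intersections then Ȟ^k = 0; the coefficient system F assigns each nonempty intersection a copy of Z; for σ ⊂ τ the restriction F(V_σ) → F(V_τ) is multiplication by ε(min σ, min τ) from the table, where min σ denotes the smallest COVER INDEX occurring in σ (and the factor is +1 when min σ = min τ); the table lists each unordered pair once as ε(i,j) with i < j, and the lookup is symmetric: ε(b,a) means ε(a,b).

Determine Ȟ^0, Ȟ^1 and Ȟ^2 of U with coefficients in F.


cover nerve:
  V12={q6} V15={q1} V23={q5,q9} V34={q12} V45={q4,q8}
C dims 5,5; δ0: rk 5, SNF 1^4·2
Ȟ^0: (5−5)−0=0 ⇒ 0
Ȟ^1: (5−0)−5=0 plus torsion [2] ⇒ Z/2
Ȟ^2: (0−0)−0=0 ⇒ 0

Ȟ^0 ≅ 0,  Ȟ^1 ≅ Z/2,  Ȟ^2 ≅ 0


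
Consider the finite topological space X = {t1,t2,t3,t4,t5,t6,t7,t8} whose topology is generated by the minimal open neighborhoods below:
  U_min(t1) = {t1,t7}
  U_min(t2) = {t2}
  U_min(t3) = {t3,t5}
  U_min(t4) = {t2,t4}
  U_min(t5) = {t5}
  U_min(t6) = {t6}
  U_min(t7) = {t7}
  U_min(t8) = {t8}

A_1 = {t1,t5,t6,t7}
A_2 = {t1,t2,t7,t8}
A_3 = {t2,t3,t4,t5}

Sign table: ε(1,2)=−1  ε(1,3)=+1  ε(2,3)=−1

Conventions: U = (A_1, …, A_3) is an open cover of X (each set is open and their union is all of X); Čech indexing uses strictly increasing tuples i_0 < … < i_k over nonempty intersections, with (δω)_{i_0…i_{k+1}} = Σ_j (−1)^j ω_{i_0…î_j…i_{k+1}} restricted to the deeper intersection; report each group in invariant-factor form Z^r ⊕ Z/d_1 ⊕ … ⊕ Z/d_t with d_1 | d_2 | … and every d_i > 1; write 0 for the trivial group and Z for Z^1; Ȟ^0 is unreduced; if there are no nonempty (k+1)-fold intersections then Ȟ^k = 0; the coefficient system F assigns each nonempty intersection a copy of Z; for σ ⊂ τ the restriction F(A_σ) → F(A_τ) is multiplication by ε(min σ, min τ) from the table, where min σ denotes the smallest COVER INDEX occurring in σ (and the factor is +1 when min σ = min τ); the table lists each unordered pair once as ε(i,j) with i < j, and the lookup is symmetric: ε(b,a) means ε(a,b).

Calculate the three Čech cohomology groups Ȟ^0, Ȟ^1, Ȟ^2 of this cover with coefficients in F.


Ȟ^0 ≅ Z, Ȟ^1 ≅ Z and Ȟ^2 ≅ 0

nonempty intersections:
  A12={t1,t7} A13={t5} A23={t2}
C dims 3,3; δ0: rk 2, SNF 1^2
Ȟ^0: (3−2)−0=1 ⇒ Z
Ȟ^1: (3−0)−2=1 ⇒ Z
Ȟ^2: (0−0)−0=0 ⇒ 0


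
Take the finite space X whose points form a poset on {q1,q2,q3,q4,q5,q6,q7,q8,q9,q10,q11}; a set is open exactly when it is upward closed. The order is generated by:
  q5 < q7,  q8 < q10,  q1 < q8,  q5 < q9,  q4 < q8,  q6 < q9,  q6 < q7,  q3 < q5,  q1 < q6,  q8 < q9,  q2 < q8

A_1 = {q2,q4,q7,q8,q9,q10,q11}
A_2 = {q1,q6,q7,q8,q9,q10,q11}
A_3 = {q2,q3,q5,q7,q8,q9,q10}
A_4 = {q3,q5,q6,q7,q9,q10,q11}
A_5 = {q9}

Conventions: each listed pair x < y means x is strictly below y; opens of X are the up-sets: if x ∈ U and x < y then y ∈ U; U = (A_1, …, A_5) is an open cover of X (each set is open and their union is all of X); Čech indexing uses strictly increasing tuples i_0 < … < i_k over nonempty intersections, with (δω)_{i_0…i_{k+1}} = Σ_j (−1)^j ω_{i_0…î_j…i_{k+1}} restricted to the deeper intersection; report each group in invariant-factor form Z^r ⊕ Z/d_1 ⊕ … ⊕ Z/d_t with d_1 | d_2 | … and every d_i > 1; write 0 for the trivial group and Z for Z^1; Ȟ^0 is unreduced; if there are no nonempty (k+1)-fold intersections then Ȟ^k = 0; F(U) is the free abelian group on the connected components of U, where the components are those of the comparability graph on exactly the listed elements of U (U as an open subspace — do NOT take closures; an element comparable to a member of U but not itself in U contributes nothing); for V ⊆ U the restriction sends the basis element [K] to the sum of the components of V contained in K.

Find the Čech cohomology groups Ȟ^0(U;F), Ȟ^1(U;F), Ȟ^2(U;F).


nonempty overlaps:
  A12={q7,q8,q9,q10,q11} A13={q2,q7,q8,q9,q10} A14={q7,q9,q10,q11} A15={q9} A23={q7,q8,q9,q10} A24={q6,q7,q9,q10,q11} A25={q9} A34={q3,q5,q7,q9,q10} A35={q9} A45={q9}
  A123={q7,q8,q9,q10} A124={q7,q9,q10,q11} A125={q9} A134={q7,q9,q10} A135={q9} A145={q9} A234={q7,q9,q10} A235={q9} A245={q9} A345={q9}
  A1234={q7,q9,q10} A1235={q9} A1245={q9} A1345={q9} A2345={q9}
  A12345={q9}
components per intersection:
  A1: {q2,q4,q8,q9,q10} {q7} {q11}
  A2: {q1,q6,q7,q8,q9,q10} {q11}
  A3: {q2,q3,q5,q7,q8,q9,q10}
  A4: {q3,q5,q6,q7,q9} {q10} {q11}
  A5: {q9}
  A12: {q7} {q8,q9,q10} {q11}
  A13: {q2,q8,q9,q10} {q7}
  A14: {q7} {q9} {q10} {q11}
  A15: {q9}
  A23: {q7} {q8,q9,q10}
  A24: {q6,q7,q9} {q10} {q11}
  A25: {q9}
  A34: {q3,q5,q7,q9} {q10}
  A35: {q9}
  A45: {q9}
  A123: {q7} {q8,q9,q10}
  A124: {q7} {q9} {q10} {q11}
  A125: {q9}
  A134: {q7} {q9} {q10}
  A135: {q9}
  A145: {q9}
  A234: {q7} {q9} {q10}
  A235: {q9}
  A245: {q9}
  A345: {q9}
  A1234: {q7} {q9} {q10}
  A1235: {q9}
  A1245: {q9}
  A1345: {q9}
  A2345: {q9}
  A12345: {q9}
C dims 10,20,18,7; δ0: rk 8, SNF 1^8; δ1: rk 12, SNF 1^12; δ2: rk 6, SNF 1^6
degree 0: 10−8−0 = 2 → Ȟ^0 ≅ Z^2
degree 1: 20−12−8 = 0 → Ȟ^1 ≅ 0
degree 2: 18−6−12 = 0 → Ȟ^2 ≅ 0

Ȟ^0 = Z^2; Ȟ^1 = 0; Ȟ^2 = 0


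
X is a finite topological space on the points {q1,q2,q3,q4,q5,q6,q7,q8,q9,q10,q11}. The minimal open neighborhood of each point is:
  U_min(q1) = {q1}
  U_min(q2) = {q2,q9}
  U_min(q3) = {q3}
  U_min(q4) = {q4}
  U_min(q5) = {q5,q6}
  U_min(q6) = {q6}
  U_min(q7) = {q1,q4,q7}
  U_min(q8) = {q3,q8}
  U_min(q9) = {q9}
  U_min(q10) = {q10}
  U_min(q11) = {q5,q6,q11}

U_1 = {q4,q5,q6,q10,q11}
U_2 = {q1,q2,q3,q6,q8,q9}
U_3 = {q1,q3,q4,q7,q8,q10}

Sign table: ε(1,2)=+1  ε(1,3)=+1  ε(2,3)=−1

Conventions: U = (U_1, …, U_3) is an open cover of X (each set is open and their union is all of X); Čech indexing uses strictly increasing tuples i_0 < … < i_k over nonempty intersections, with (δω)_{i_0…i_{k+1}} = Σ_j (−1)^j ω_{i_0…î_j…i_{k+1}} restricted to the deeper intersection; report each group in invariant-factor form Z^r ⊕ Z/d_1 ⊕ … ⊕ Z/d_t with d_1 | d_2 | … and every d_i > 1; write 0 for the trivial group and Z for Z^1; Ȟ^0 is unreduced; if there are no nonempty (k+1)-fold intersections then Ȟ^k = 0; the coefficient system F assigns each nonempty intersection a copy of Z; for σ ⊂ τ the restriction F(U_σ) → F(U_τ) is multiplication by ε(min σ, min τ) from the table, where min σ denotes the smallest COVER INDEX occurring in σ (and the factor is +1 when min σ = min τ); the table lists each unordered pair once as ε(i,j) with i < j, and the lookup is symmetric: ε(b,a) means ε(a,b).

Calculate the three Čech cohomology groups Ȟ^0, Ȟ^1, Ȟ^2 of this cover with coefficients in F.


Ȟ^0(U;F) ≅ 0,  Ȟ^1(U;F) ≅ Z/2,  Ȟ^2(U;F) ≅ 0

nerve simplices:
  U12={q6} U13={q4,q10} U23={q1,q3,q8}
C dims 3,3; δ0: rk 3, SNF 1^2·2
degree 0: 3−3−0 = 0 → Ȟ^0 ≅ 0
degree 1: 3−0−3 = 0 plus torsion [2] → Ȟ^1 ≅ Z/2
degree 2: 0−0−0 = 0 → Ȟ^2 ≅ 0


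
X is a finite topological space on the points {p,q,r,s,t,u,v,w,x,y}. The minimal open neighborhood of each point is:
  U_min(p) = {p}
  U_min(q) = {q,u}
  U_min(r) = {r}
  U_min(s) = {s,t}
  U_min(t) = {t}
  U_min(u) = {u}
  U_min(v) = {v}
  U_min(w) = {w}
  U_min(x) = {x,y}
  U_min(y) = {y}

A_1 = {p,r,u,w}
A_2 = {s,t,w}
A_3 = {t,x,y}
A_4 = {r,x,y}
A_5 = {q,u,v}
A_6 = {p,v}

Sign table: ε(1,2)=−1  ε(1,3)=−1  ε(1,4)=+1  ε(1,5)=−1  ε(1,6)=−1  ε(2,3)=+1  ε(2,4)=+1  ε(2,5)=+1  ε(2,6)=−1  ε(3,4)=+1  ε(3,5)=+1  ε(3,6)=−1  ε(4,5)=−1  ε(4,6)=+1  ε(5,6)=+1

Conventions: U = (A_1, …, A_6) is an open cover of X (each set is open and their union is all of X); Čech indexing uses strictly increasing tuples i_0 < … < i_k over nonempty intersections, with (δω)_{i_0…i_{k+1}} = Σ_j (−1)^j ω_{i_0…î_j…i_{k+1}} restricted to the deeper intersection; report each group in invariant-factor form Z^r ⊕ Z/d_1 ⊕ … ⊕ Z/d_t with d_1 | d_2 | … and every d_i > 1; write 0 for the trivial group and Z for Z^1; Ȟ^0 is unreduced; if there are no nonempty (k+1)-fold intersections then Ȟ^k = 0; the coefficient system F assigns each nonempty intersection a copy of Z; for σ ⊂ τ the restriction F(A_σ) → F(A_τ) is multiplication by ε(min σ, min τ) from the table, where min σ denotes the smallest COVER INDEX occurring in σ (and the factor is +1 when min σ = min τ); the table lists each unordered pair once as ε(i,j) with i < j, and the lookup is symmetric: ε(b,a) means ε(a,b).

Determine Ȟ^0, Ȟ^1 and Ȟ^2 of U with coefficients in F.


Ȟ^0(U;F) ≅ 0, Ȟ^1(U;F) ≅ Z ⊕ Z/2 and Ȟ^2(U;F) ≅ 0

nonempty intersections:
  A12={w} A14={r} A15={u} A16={p} A23={t} A34={x,y} A56={v}
C dims 6,7; δ0: rk 6, SNF 1^5·2
Ȟ^0: (6−6)−0=0 ⇒ 0
Ȟ^1: (7−0)−6=1 plus torsion [2] ⇒ Z ⊕ Z/2
Ȟ^2: (0−0)−0=0 ⇒ 0


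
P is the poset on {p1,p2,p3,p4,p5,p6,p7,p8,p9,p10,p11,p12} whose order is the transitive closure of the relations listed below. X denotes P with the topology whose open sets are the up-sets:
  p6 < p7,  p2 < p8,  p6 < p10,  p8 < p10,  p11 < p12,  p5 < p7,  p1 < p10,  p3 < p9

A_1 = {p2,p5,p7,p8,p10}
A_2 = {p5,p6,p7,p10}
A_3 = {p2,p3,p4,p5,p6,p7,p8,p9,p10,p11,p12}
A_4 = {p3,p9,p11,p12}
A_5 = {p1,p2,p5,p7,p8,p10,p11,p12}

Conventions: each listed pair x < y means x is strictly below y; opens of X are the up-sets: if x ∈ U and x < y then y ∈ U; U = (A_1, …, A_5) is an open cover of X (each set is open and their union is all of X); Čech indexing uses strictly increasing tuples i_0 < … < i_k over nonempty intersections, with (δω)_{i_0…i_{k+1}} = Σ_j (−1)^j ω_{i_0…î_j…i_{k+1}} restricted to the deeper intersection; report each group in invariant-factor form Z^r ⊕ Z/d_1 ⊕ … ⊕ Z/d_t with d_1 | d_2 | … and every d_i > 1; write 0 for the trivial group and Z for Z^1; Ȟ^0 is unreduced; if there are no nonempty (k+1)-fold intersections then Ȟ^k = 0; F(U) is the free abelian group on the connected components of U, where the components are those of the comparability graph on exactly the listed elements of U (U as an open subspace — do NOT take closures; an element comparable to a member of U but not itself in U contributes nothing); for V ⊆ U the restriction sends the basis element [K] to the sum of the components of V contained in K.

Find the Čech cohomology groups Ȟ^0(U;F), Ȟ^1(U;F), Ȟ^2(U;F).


intersection data:
  A12={p5,p7,p10} A13={p2,p5,p7,p8,p10} A15={p2,p5,p7,p8,p10} A23={p5,p6,p7,p10} A25={p5,p7,p10} A34={p3,p9,p11,p12} A35={p2,p5,p7,p8,p10,p11,p12} A45={p11,p12}
  A123={p5,p7,p10} A125={p5,p7,p10} A135={p2,p5,p7,p8,p10} A235={p5,p7,p10} A345={p11,p12}
  A1235={p5,p7,p10}
components per intersection:
  A1: {p2,p8,p10} {p5,p7}
  A2: {p5,p6,p7,p10}
  A3: {p2,p5,p6,p7,p8,p10} {p3,p9} {p4} {p11,p12}
  A4: {p3,p9} {p11,p12}
  A5: {p1,p2,p8,p10} {p5,p7} {p11,p12}
  A12: {p5,p7} {p10}
  A13: {p2,p8,p10} {p5,p7}
  A15: {p2,p8,p10} {p5,p7}
  A23: {p5,p6,p7,p10}
  A25: {p5,p7} {p10}
  A34: {p3,p9} {p11,p12}
  A35: {p2,p8,p10} {p5,p7} {p11,p12}
  A45: {p11,p12}
  A123: {p5,p7} {p10}
  A125: {p5,p7} {p10}
  A135: {p2,p8,p10} {p5,p7}
  A235: {p5,p7} {p10}
  A345: {p11,p12}
  A1235: {p5,p7} {p10}
C dims 12,15,9,2; δ0: rk 8, SNF 1^8; δ1: rk 7, SNF 1^7; δ2: rk 2, SNF 1^2
Ȟ^0 = (12 − 8) − 0 = 4, so Ȟ^0 ≅ Z^4
Ȟ^1 = (15 − 7) − 8 = 0, so Ȟ^1 ≅ 0
Ȟ^2 = (9 − 2) − 7 = 0, so Ȟ^2 ≅ 0

Ȟ^0 = Z^4,  Ȟ^1 = 0,  Ȟ^2 = 0


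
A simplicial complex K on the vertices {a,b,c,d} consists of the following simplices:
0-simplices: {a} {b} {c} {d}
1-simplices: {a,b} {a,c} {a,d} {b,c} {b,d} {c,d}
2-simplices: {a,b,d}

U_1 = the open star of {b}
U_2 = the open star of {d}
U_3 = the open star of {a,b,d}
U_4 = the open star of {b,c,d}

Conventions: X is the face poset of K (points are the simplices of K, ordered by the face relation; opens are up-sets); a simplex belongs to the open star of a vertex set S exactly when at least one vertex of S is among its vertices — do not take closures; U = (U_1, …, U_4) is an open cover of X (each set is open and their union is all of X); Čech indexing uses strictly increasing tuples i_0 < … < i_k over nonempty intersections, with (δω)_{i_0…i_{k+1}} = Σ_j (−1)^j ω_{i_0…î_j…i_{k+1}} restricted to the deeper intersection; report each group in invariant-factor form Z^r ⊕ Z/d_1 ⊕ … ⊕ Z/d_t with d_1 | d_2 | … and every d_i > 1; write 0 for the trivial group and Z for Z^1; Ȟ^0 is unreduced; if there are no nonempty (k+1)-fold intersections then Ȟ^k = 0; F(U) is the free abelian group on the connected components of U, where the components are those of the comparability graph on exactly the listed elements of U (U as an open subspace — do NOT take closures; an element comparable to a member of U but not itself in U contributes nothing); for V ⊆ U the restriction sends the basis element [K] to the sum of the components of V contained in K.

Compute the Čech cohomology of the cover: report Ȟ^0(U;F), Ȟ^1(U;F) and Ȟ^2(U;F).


nerve simplices:
  U1={{b},{a,b},{b,c},{b,d},{a,b,d}} U2={{d},{a,d},{b,d},{c,d},{a,b,d}} U3={{a},{b},{d},{a,b},{a,c},{a,d},{b,c},{b,d},{c,d},{a,b,d}} U4={{b},{c},{d},{a,b},{a,c},{a,d},{b,c},{b,d},{c,d},{a,b,d}}
  U12={{b,d},{a,b,d}} U13={{b},{a,b},{b,c},{b,d},{a,b,d}} U14={{b},{a,b},{b,c},{b,d},{a,b,d}} U23={{d},{a,d},{b,d},{c,d},{a,b,d}} U24={{d},{a,d},{b,d},{c,d},{a,b,d}} U34={{b},{d},{a,b},{a,c},{a,d},{b,c},{b,d},{c,d},{a,b,d}}
  U123={{b,d},{a,b,d}} U124={{b,d},{a,b,d}} U134={{b},{a,b},{b,c},{b,d},{a,b,d}} U234={{d},{a,d},{b,d},{c,d},{a,b,d}}
  U1234={{b,d},{a,b,d}}
components per intersection:
  U1: {{b},{a,b},{b,c},{b,d},{a,b,d}}
  U2: {{d},{a,d},{b,d},{c,d},{a,b,d}}
  U3: {{a},{b},{d},{a,b},{a,c},{a,d},{b,c},{b,d},{c,d},{a,b,d}}
  U4: {{b},{c},{d},{a,b},{a,c},{a,d},{b,c},{b,d},{c,d},{a,b,d}}
  U12: {{b,d},{a,b,d}}
  U13: {{b},{a,b},{b,c},{b,d},{a,b,d}}
  U14: {{b},{a,b},{b,c},{b,d},{a,b,d}}
  U23: {{d},{a,d},{b,d},{c,d},{a,b,d}}
  U24: {{d},{a,d},{b,d},{c,d},{a,b,d}}
  U34: {{b},{d},{a,b},{a,d},{b,c},{b,d},{c,d},{a,b,d}} {{a,c}}
  U123: {{b,d},{a,b,d}}
  U124: {{b,d},{a,b,d}}
  U134: {{b},{a,b},{b,c},{b,d},{a,b,d}}
  U234: {{d},{a,d},{b,d},{c,d},{a,b,d}}
  U1234: {{b,d},{a,b,d}}
C dims 4,7,4,1; δ0: rk 3, SNF 1^3; δ1: rk 3, SNF 1^3; δ2: rk 1, SNF 1^1
degree 0: 4−3−0 = 1 → Ȟ^0 ≅ Z
degree 1: 7−3−3 = 1 → Ȟ^1 ≅ Z
degree 2: 4−1−3 = 0 → Ȟ^2 ≅ 0

Ȟ^0 = Z, Ȟ^1 = Z and Ȟ^2 = 0


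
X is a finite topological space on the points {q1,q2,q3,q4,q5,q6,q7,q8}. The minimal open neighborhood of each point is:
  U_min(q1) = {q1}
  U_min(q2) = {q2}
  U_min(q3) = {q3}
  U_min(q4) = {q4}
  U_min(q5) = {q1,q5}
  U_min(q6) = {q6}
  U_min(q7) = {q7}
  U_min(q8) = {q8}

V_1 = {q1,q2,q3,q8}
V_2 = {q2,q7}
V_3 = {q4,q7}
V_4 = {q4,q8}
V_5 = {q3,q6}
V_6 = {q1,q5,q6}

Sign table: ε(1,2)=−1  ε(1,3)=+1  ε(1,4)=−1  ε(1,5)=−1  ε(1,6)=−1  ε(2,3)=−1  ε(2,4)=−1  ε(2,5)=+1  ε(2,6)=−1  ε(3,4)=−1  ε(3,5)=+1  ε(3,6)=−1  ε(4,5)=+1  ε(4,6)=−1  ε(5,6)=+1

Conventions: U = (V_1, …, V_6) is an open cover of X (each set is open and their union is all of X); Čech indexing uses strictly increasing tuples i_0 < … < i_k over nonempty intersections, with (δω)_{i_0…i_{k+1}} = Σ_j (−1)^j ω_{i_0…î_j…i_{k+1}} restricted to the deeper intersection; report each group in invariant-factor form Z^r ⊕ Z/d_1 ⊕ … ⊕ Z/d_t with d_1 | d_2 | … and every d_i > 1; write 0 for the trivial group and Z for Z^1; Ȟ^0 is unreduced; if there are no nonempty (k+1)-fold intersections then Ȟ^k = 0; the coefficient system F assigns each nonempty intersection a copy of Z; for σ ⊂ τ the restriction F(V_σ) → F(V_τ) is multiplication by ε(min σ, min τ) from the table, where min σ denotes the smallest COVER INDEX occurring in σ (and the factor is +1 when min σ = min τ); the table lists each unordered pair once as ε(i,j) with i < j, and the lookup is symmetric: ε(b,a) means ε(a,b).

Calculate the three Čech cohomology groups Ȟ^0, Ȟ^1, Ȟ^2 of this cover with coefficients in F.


nerve simplices:
  V12={q2} V14={q8} V15={q3} V16={q1} V23={q7} V34={q4} V56={q6}
C dims 6,7; δ0: rk 5, SNF 1^5
degree 0: 6−5−0 = 1 → Ȟ^0 ≅ Z
degree 1: 7−0−5 = 2 → Ȟ^1 ≅ Z^2
degree 2: 0−0−0 = 0 → Ȟ^2 ≅ 0

Ȟ^0 ≅ Z; Ȟ^1 ≅ Z^2; Ȟ^2 ≅ 0


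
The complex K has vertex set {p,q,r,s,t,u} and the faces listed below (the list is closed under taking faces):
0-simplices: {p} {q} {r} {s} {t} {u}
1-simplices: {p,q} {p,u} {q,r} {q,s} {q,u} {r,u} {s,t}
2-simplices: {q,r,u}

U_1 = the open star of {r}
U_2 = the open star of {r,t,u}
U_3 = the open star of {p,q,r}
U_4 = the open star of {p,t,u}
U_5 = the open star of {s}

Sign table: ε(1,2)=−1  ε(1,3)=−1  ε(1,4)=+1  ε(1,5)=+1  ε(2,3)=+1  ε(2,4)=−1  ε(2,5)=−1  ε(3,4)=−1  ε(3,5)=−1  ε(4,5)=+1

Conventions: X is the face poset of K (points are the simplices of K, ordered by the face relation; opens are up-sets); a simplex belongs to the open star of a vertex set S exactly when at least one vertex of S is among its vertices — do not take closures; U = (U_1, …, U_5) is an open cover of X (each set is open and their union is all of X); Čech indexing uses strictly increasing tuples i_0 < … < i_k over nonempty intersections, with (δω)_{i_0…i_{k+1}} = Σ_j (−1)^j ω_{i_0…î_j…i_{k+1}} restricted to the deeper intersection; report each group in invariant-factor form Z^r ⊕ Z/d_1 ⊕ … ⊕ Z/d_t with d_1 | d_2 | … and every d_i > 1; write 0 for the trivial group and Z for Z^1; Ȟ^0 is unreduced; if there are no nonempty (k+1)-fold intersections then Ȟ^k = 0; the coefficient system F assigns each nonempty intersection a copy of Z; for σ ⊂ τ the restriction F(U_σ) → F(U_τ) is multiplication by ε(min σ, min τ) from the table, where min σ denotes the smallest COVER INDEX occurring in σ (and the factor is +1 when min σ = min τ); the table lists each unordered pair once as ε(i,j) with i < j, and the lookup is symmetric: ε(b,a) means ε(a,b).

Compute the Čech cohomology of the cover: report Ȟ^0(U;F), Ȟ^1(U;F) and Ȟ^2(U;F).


Ȟ^0(U;F) ≅ Z, Ȟ^1(U;F) ≅ Z, Ȟ^2(U;F) ≅ 0

cover nerve:
  U1={{r},{q,r},{r,u},{q,r,u}} U2={{r},{t},{u},{p,u},{q,r},{q,u},{r,u},{s,t},{q,r,u}} U3={{p},{q},{r},{p,q},{p,u},{q,r},{q,s},{q,u},{r,u},{q,r,u}} U4={{p},{t},{u},{p,q},{p,u},{q,u},{r,u},{s,t},{q,r,u}} U5={{s},{q,s},{s,t}}
  U12={{r},{q,r},{r,u},{q,r,u}} U13={{r},{q,r},{r,u},{q,r,u}} U14={{r,u},{q,r,u}} U23={{r},{p,u},{q,r},{q,u},{r,u},{q,r,u}} U24={{t},{u},{p,u},{q,u},{r,u},{s,t},{q,r,u}} U25={{s,t}} U34={{p},{p,q},{p,u},{q,u},{r,u},{q,r,u}} U35={{q,s}} U45={{s,t}}
  U123={{r},{q,r},{r,u},{q,r,u}} U124={{r,u},{q,r,u}} U134={{r,u},{q,r,u}} U234={{p,u},{q,u},{r,u},{q,r,u}} U245={{s,t}}
  U1234={{r,u},{q,r,u}}
C dims 5,9,5,1; δ0: rk 4, SNF 1^4; δ1: rk 4, SNF 1^4; δ2: rk 1, SNF 1^1
Ȟ^0: (5−4)−0=1 ⇒ Z
Ȟ^1: (9−4)−4=1 ⇒ Z
Ȟ^2: (5−1)−4=0 ⇒ 0


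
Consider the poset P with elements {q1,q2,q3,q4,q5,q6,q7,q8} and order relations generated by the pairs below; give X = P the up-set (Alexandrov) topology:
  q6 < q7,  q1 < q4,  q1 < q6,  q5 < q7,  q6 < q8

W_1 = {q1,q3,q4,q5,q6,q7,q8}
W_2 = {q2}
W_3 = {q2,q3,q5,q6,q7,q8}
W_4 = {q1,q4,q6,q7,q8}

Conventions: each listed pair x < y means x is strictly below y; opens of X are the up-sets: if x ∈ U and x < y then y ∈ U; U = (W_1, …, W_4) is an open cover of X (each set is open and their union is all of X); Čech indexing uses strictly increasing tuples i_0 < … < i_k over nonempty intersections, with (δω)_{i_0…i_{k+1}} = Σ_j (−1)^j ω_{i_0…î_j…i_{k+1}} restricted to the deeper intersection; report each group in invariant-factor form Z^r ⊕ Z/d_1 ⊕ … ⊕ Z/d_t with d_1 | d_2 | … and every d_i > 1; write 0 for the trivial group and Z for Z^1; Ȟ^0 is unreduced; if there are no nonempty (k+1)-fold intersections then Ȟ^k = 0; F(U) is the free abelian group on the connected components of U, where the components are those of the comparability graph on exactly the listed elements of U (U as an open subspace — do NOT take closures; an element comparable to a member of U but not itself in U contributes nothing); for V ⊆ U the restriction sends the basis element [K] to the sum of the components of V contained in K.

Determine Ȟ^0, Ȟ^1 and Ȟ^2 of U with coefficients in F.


Ȟ^0 ≅ Z^3; Ȟ^1 ≅ 0; Ȟ^2 ≅ 0

nerve of the cover:
  W13={q3,q5,q6,q7,q8} W14={q1,q4,q6,q7,q8} W23={q2} W34={q6,q7,q8}
  W134={q6,q7,q8}
components per intersection:
  W1: {q1,q4,q5,q6,q7,q8} {q3}
  W2: {q2}
  W3: {q2} {q3} {q5,q6,q7,q8}
  W4: {q1,q4,q6,q7,q8}
  W13: {q3} {q5,q6,q7,q8}
  W14: {q1,q4,q6,q7,q8}
  W23: {q2}
  W34: {q6,q7,q8}
  W134: {q6,q7,q8}
C dims 7,5,1; δ0: rk 4, SNF 1^4; δ1: rk 1, SNF 1^1
Ȟ^0 = (7 − 4) − 0 = 3, so Ȟ^0 ≅ Z^3
Ȟ^1 = (5 − 1) − 4 = 0, so Ȟ^1 ≅ 0
Ȟ^2 = (1 − 0) − 1 = 0, so Ȟ^2 ≅ 0


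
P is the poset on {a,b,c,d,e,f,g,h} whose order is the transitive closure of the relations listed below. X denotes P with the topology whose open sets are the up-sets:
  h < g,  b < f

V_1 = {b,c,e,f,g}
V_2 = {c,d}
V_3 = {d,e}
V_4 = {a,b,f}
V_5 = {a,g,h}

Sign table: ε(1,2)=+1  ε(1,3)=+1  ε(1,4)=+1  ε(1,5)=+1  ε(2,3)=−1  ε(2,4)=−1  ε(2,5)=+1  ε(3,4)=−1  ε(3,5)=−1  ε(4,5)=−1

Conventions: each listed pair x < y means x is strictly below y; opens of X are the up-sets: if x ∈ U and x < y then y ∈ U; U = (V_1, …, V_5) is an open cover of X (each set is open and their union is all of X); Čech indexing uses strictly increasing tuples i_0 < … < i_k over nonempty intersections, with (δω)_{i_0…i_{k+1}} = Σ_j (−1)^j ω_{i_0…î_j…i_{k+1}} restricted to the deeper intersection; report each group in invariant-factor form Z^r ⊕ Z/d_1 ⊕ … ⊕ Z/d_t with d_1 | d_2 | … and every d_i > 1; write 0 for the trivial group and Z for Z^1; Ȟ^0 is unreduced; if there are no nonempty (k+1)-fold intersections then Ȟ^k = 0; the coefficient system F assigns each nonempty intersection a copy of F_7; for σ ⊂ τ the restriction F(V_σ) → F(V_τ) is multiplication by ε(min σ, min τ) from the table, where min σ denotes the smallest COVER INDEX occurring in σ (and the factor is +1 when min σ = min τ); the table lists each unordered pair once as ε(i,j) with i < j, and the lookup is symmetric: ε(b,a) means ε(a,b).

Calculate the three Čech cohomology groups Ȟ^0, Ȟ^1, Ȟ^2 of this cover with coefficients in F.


nonempty intersections:
  V12={c} V13={e} V14={b,f} V15={g} V23={d} V45={a}
C dims 5,6; δ0: rk_F7 5
Ȟ^0: (5−5)−0=0 ⇒ 0
Ȟ^1: (6−0)−5=1 ⇒ Z/7
Ȟ^2: (0−0)−0=0 ⇒ 0

Ȟ^0(U;F) ≅ 0; Ȟ^1(U;F) ≅ Z/7; Ȟ^2(U;F) ≅ 0
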